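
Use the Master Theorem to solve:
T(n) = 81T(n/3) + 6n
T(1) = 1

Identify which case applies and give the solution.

a=81, b=3, f(n)=6n. log_3(81) = 4. Since c=1 < 4, Case 1 applies: T(n) = Θ(n^log_b(a)) = O(n^4).

Answer: O(n^4) - Case 1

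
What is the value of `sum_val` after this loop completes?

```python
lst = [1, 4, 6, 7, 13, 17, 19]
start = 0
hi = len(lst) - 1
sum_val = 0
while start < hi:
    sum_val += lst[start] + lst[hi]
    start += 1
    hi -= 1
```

Sum of pairs from ends
`sum_val` takes the values: 0 → 20 → 41 → 60

Answer: 60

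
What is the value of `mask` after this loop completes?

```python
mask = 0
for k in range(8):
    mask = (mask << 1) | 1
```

Build 8 consecutive 1-bits: 0b11111111
`mask` takes the values: 0 → 1 → 3 → 7 → 15 → 31 → 63 → 127 → 255

Answer: 255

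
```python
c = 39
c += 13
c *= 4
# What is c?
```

Trace:
`c = 39` → c = 39
`c += 13` → c = 52
`c *= 4` → c = 208
So c = 208

Answer: 208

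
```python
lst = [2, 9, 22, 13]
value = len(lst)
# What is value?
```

Trace:
`lst = [2, 9, 22, 13]` → lst = [2, 9, 22, 13]
`value = len(lst)` → value = 4
So value = 4

Answer: 4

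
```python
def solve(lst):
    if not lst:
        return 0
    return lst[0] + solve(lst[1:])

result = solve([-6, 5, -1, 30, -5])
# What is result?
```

(-6) + 5 + (-1) + 30 + (-5) + 0 = 23

Answer: 23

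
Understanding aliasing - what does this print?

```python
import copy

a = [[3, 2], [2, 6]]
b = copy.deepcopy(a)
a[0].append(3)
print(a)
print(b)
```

Key concept: deep copy is fully independent.
Step by step:
`a = [[3, 2], [2, 6]]` → a = [[3, 2], [2, 6]]
`b = copy.deepcopy(a)` → b = [[3, 2], [2, 6]]
`a[0].append(3)` → a = [[3, 2, 3], [2, 6]]
`print(a)` → prints [[3, 2, 3], [2, 6]]
`print(b)` → prints [[3, 2], [2, 6]]

Answer:
[[3, 2, 3], [2, 6]]
[[3, 2], [2, 6]]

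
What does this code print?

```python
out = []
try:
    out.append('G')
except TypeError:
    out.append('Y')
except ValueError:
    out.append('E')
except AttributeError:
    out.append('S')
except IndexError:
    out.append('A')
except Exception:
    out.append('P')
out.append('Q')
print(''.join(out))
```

Execution trace: 'G' (try body, no exception) → 'Q' (after the try/except). Output: GQ

Answer: GQ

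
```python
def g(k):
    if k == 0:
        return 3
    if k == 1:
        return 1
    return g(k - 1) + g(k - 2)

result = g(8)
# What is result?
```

Build up from base cases: g(0)=3, g(1)=1, g(2)=4, g(3)=5, g(4)=9, g(5)=14, g(6)=23, ..., g(8)=60

Answer: 60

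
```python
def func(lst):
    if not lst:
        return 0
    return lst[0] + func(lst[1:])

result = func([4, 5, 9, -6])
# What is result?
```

4 + 5 + 9 + (-6) + 0 = 12

Answer: 12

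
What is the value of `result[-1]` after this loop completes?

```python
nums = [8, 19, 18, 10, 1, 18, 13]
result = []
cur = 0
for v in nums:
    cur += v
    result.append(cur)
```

Cumulative sum ends at 87
`result` takes the values: [] → [8] → [8, 27] → [8, 27, 45] → [8, 27, 45, 55] → [8, 27, 45, 55, 56] → [8, 27, 45, 55, 56, 74] → [8, 27, 45, 55, 56, 74, 87]
So `result[-1]` = 87

Answer: 87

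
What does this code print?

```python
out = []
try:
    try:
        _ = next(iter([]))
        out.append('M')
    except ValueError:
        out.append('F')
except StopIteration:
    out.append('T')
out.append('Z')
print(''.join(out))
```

Execution trace: 'T' (outer except StopIteration) → 'Z' (after the try/except). Output: TZ

Answer: TZ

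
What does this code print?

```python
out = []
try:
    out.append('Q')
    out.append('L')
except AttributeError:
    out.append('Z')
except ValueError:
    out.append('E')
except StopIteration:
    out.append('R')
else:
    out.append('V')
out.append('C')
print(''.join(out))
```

Execution trace: 'Q' (try body) → 'L' (try body, no exception) → 'V' (else) → 'C' (after the try/except). Output: QLVC

Answer: QLVC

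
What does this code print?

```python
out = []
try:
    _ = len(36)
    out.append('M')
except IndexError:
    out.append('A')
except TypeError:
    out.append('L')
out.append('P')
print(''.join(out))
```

Execution trace: 'L' (except TypeError) → 'P' (after the try/except). Output: LP

Answer: LP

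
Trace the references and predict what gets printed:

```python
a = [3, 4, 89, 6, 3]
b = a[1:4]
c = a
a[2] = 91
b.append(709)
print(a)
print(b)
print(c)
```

Key concept: slice vs alias.
Step by step:
`a = [3, 4, 89, 6, 3]` → a = [3, 4, 89, 6, 3]
`b = a[1:4]` → b = [4, 89, 6]
`c = a` → c = [3, 4, 89, 6, 3] (same object as a)
`a[2] = 91` → a = [3, 4, 91, 6, 3] (same object as c); c = [3, 4, 91, 6, 3] (same object as a)
`b.append(709)` → b = [4, 89, 6, 709]
`print(a)` → prints [3, 4, 91, 6, 3]
`print(b)` → prints [4, 89, 6, 709]
`print(c)` → prints [3, 4, 91, 6, 3]

Answer:
[3, 4, 91, 6, 3]
[4, 89, 6, 709]
[3, 4, 91, 6, 3]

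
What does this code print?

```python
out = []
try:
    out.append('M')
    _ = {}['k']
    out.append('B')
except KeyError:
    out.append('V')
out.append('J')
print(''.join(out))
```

Execution trace: 'M' (try body) → 'V' (except KeyError) → 'J' (after the try/except). Output: MVJ

Answer: MVJ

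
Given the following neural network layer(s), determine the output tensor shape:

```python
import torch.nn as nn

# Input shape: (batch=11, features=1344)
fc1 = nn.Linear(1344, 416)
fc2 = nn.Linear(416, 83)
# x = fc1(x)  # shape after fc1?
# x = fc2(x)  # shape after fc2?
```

Input: (11, 1344) -> after fc1: (11, 416) -> Output: (11, 83)

Answer: (11, 83)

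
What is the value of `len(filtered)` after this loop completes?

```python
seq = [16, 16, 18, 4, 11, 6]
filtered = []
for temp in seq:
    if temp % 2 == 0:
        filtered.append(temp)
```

Count even numbers in [16, 16, 18, 4, 11, 6]
`filtered` takes the values: [] → [16] → [16, 16] → [16, 16, 18] → [16, 16, 18, 4] → [16, 16, 18, 4, 6]
So `len(filtered)` = 5

Answer: 5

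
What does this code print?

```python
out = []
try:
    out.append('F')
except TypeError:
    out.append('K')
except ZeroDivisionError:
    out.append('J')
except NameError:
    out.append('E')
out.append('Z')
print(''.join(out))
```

Execution trace: 'F' (try body, no exception) → 'Z' (after the try/except). Output: FZ

Answer: FZ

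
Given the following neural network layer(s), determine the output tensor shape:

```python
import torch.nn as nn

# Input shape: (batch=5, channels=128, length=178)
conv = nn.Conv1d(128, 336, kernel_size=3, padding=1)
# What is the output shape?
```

Input: (5, 128, 178) -> Output: (5, 336, 178)

Answer: (5, 336, 178)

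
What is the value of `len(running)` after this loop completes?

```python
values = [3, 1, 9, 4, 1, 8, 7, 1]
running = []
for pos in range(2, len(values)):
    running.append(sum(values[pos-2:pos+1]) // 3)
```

Number of 3-element averages
`running` takes the values: [] → [4] → [4, 4] → [4, 4, 4] → [4, 4, 4, 4] → [4, 4, 4, 4, 5] → [4, 4, 4, 4, 5, 5]
So `len(running)` = 6

Answer: 6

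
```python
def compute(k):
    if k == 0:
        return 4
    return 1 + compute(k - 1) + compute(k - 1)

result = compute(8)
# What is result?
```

compute(k) = 1 + 2·compute(k-1), compute(0)=4. Closed form: (4+1)·2^8 - 1 = 1279.

Answer: 1279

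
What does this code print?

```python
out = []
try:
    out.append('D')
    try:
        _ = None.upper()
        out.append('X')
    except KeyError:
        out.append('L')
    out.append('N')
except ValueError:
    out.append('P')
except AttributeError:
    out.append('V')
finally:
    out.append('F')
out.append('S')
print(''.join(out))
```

Execution trace: 'D' (try body) → 'V' (except AttributeError) → 'F' (finally) → 'S' (after the try/except). Output: DVFS

Answer: DVFS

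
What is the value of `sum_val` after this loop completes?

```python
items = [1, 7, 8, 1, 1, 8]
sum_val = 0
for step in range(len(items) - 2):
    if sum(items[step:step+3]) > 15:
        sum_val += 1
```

Count windows with sum > 15
`sum_val` takes the values: 0 → 1 → 2

Answer: 2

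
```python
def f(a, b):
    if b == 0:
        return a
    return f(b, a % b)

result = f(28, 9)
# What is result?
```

f(28, 9) -> f(9, 1) -> f(1, 0) -> 1

Answer: 1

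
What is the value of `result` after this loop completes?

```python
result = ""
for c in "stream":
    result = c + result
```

Reverse 'stream'
`result` takes the values: "" → "s" → "ts" → "rts" → "erts" → "aerts" → "maerts"

Answer: "maerts"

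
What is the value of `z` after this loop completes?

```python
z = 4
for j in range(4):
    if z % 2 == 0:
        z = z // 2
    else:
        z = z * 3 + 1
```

Collatz-style transformation from 4
`z` takes the values: 4 → 2 → 1 → 4 → 2

Answer: 2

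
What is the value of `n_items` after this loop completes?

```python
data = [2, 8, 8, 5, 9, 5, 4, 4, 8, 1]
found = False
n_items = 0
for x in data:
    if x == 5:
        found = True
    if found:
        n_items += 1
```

Count elements after first 5 in [2, 8, 8, 5, 9, 5, 4, 4, 8, 1]
`n_items` takes the values: 0 → 1 → 2 → 3 → 4 → 5 → 6 → 7

Answer: 7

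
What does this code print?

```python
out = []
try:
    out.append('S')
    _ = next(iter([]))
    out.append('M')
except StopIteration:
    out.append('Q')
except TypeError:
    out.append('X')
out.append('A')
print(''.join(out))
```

Execution trace: 'S' (try body) → 'Q' (except StopIteration) → 'A' (after the try/except). Output: SQA

Answer: SQA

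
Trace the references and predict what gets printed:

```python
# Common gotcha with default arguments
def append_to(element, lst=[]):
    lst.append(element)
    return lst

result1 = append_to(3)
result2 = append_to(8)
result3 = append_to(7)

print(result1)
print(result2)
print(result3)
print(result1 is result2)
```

Key concept: mutable default argument gotcha.
Step by step:
`result1 = append_to(3)` → result1 = [3]
`result2 = append_to(8)` → result1 = [3, 8] (same object as result2); result2 = [3, 8] (same object as result1)
`result3 = append_to(7)` → result1 = [3, 8, 7] (same object as result2, result3); result2 = [3, 8, 7] (same object as result1, result3); result3 = [3, 8, 7] (same object as result1, result2)
`print(result1)` → prints [3, 8, 7]
`print(result2)` → prints [3, 8, 7]
`print(result3)` → prints [3, 8, 7]
`print(result1 is result2)` → prints True

Answer:
[3, 8, 7]
[3, 8, 7]
[3, 8, 7]
True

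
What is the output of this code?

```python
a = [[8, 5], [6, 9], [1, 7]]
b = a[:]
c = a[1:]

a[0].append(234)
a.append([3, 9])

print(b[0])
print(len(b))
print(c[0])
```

Key concept: slice with nested mutation.
Step by step:
`a = [[8, 5], [6, 9], [1, 7]]` → a = [[8, 5], [6, 9], [1, 7]]
`b = a[:]` → b = [[8, 5], [6, 9], [1, 7]]
`c = a[1:]` → c = [[6, 9], [1, 7]]
`a[0].append(234)` → a = [[8, 5, 234], [6, 9], [1, 7]]; b = [[8, 5, 234], [6, 9], [1, 7]]
`a.append([3, 9])` → a = [[8, 5, 234], [6, 9], [1, 7], [3, 9]]
`print(b[0])` → prints [8, 5, 234]
`print(len(b))` → prints 3
`print(c[0])` → prints [6, 9]

Answer:
[8, 5, 234]
3
[6, 9]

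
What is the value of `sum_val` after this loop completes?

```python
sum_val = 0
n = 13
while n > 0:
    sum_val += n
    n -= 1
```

Sum 13 down to 1
`sum_val` takes the values: 0 → 13 → 25 → 36 → 46 → 55 → 63 → 70 → 76 → 81 → 85 → 88 → 90 → 91

Answer: 91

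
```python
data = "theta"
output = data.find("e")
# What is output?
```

Trace:
`data = "theta"` → data = 'theta'
`output = data.find("e")` → output = 2
So output = 2

Answer: 2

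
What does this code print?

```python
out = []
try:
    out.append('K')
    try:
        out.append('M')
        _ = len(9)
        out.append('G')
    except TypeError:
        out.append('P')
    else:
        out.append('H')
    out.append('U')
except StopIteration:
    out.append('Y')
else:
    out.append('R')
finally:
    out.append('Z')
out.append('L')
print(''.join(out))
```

Execution trace: 'K' (try body) → 'M' (inner try body) → 'P' (inner except TypeError) → 'U' (try body, no exception) → 'R' (else) → 'Z' (finally) → 'L' (after the try/except). Output: KMPURZL

Answer: KMPURZL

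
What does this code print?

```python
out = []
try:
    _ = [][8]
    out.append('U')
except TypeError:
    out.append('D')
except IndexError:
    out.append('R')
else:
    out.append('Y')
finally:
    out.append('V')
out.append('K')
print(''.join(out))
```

Execution trace: 'R' (except IndexError) → 'V' (finally) → 'K' (after the try/except). Output: RVK

Answer: RVK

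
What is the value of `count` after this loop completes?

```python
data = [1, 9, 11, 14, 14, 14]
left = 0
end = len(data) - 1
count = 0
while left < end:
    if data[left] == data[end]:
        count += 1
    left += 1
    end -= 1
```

Count matching pairs from ends
`count` takes the values: 0

Answer: 0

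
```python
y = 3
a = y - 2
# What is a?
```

Trace:
`y = 3` → y = 3
`a = y - 2` → a = 1
So a = 1

Answer: 1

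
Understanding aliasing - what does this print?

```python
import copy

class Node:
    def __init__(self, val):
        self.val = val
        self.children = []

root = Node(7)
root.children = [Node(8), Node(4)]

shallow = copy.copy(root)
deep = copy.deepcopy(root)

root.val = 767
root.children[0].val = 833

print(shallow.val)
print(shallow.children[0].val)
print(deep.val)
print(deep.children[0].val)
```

Key concept: deep copy with custom objects.
Step by step:
`root = Node(7)` → root = Node(val=7, children=[])
`root.children = [Node(8), Node(4)]` → root = Node(val=7, children=[Node(val=8, children=[]), Node(val=4, children=[])])
`shallow = copy.copy(root)` → shallow = Node(val=7, children=[Node(val=8, children=[]), Node(val=4, children=[])])
`deep = copy.deepcopy(root)` → deep = Node(val=7, children=[Node(val=8, children=[]), Node(val=4, children=[])])
`root.val = 767` → root = Node(val=767, children=[Node(val=8, children=[]), Node(val=4, children=[])])
`root.children[0].val = 833` → root = Node(val=767, children=[Node(val=833, children=[]), Node(val=4, children=[])]); shallow = Node(val=7, children=[Node(val=833, children=[]), Node(val=4, children=[])])
`print(shallow.val)` → prints 7
`print(shallow.children[0].val)` → prints 833
`print(deep.val)` → prints 7
`print(deep.children[0].val)` → prints 8

Answer:
7
833
7
8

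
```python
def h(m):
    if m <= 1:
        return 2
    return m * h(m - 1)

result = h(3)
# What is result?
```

h(3) = 3 * 2 * 2 = 12

Answer: 12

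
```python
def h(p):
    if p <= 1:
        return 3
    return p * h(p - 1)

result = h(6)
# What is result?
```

h(6) = 6 * 5 * 4 * 3 * 2 * 3 = 2160

Answer: 2160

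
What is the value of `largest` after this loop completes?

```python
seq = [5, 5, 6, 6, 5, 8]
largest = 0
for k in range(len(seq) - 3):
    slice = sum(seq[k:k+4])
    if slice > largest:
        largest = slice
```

Max sum of 4-element window in [5, 5, 6, 6, 5, 8]
`largest` takes the values: 0 → 22 → 25

Answer: 25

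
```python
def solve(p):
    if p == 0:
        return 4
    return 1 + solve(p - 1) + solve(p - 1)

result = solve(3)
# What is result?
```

solve(p) = 1 + 2·solve(p-1), solve(0)=4. Closed form: (4+1)·2^3 - 1 = 39.

Answer: 39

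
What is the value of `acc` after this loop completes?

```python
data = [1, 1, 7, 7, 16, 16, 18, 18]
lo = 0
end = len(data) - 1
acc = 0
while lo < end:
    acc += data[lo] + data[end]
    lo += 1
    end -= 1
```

Sum of pairs from ends
`acc` takes the values: 0 → 19 → 38 → 61 → 84

Answer: 84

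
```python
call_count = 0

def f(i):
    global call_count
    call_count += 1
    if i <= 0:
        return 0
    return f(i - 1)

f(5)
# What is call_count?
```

Linear recursion stepping by 1: 6 calls from i=5 down to ≤0.

Answer: 6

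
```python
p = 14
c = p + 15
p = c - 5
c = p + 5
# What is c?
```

Trace:
`p = 14` → p = 14
`c = p + 15` → c = 29
`p = c - 5` → p = 24
`c = p + 5` → c = 29
So c = 29

Answer: 29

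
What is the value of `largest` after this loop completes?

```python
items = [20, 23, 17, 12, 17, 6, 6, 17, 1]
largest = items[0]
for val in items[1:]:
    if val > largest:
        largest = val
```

Maximum of [20, 23, 17, 12, 17, 6, 6, 17, 1]
`largest` takes the values: 20 → 23

Answer: 23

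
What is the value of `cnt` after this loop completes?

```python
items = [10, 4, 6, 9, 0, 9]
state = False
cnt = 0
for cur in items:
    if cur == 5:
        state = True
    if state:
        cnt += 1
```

Count elements after first 5 in [10, 4, 6, 9, 0, 9]
`cnt` takes the values: 0

Answer: 0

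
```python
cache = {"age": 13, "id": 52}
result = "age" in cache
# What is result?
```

Trace:
`cache = {"age": 13, "id": 52}` → cache = {'age': 13, 'id': 52}
`result = "age" in cache` → result = True
So result = True

Answer: True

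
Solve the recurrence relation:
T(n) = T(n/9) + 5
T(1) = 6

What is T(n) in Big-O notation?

Each step divides n by 9 and adds 5. After log_9(n) steps we reach T(1)=6. So T(n) = 5·log_9(n) + 6 = O(log n).

Answer: O(log n)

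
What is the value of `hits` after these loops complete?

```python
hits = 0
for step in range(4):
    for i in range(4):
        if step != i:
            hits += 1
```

4² - 4 (exclude diagonal)
`hits` takes the values: 0 → 1 → 2 → 3 → 4 → 5 → 6 → 7 → 8 → 9 → 10 → 11 → 12

Answer: 12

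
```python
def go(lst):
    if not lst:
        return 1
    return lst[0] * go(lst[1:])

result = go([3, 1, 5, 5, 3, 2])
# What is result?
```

Product over [3, 1, 5, 5, 3, 2] = 3 * 1 * 5 * 5 * 3 * 2 = 450

Answer: 450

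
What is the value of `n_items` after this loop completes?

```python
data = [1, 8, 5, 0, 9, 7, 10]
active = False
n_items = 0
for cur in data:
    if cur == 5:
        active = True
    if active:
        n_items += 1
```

Count elements after first 5 in [1, 8, 5, 0, 9, 7, 10]
`n_items` takes the values: 0 → 1 → 2 → 3 → 4 → 5

Answer: 5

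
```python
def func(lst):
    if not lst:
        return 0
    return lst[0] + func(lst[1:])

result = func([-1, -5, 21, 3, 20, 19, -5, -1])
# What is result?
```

(-1) + (-5) + 21 + 3 + 20 + 19 + (-5) + (-1) + 0 = 51

Answer: 51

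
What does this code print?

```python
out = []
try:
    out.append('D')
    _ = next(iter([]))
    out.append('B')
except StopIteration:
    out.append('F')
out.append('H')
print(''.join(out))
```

Execution trace: 'D' (try body) → 'F' (except StopIteration) → 'H' (after the try/except). Output: DFH

Answer: DFH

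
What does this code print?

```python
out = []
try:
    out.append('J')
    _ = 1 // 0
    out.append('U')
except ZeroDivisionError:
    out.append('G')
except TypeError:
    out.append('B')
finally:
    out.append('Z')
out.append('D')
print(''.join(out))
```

Execution trace: 'J' (try body) → 'G' (except ZeroDivisionError) → 'Z' (finally) → 'D' (after the try/except). Output: JGZD

Answer: JGZD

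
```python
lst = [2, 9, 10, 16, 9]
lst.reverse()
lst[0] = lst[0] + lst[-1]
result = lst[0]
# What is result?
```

Trace:
`lst = [2, 9, 10, 16, 9]` → lst = [2, 9, 10, 16, 9]
`lst.reverse()` → lst = [9, 16, 10, 9, 2]
`lst[0] = lst[0] + lst[-1]` → lst = [11, 16, 10, 9, 2]
`result = lst[0]` → result = 11
So result = 11

Answer: 11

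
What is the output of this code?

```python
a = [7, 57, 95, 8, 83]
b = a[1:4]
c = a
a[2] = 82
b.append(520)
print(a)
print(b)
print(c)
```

Key concept: slice vs alias.
Step by step:
`a = [7, 57, 95, 8, 83]` → a = [7, 57, 95, 8, 83]
`b = a[1:4]` → b = [57, 95, 8]
`c = a` → c = [7, 57, 95, 8, 83] (same object as a)
`a[2] = 82` → a = [7, 57, 82, 8, 83] (same object as c); c = [7, 57, 82, 8, 83] (same object as a)
`b.append(520)` → b = [57, 95, 8, 520]
`print(a)` → prints [7, 57, 82, 8, 83]
`print(b)` → prints [57, 95, 8, 520]
`print(c)` → prints [7, 57, 82, 8, 83]

Answer:
[7, 57, 82, 8, 83]
[57, 95, 8, 520]
[7, 57, 82, 8, 83]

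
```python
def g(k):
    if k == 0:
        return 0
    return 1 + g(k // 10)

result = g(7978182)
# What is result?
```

Count of digits of 7978182: 7

Answer: 7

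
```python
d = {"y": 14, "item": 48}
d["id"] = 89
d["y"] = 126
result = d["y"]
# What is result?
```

Trace:
`d = {"y": 14, "item": 48}` → d = {'y': 14, 'item': 48}
`d["id"] = 89` → d = {'y': 14, 'item': 48, 'id': 89}
`d["y"] = 126` → d = {'y': 126, 'item': 48, 'id': 89}
`result = d["y"]` → result = 126
So result = 126

Answer: 126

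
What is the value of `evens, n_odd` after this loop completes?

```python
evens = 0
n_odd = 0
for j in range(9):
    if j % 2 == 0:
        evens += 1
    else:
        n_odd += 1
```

Count evens and odds in range(9)
`evens, n_odd` takes the values: (0, 0) → (1, 0) → (1, 1) → (2, 1) → (2, 2) → (3, 2) → (3, 3) → (4, 3) → (4, 4) → (5, 4)

Answer: 5, 4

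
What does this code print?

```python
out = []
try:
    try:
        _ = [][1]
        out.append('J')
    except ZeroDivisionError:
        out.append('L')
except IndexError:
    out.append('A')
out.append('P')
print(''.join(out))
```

Execution trace: 'A' (outer except IndexError) → 'P' (after the try/except). Output: AP

Answer: AP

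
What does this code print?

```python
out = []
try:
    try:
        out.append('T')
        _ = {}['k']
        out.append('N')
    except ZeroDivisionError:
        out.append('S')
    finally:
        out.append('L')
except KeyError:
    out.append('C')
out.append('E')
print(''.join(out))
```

Execution trace: 'T' (try body) → 'L' (finally) → 'C' (outer except KeyError) → 'E' (after the try/except). Output: TLCE

Answer: TLCE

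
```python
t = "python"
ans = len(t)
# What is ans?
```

Trace:
`t = "python"` → t = 'python'
`ans = len(t)` → ans = 6
So ans = 6

Answer: 6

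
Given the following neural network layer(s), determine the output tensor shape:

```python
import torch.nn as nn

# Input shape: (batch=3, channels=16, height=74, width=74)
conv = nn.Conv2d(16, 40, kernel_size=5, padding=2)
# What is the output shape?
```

Input: (3, 16, 74, 74) -> Output: (3, 40, 74, 74)

Answer: (3, 40, 74, 74)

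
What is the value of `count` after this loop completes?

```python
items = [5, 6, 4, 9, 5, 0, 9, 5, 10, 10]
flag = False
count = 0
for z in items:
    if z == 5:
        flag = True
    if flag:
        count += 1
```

Count elements after first 5 in [5, 6, 4, 9, 5, 0, 9, 5, 10, 10]
`count` takes the values: 0 → 1 → 2 → 3 → 4 → 5 → 6 → 7 → 8 → 9 → 10

Answer: 10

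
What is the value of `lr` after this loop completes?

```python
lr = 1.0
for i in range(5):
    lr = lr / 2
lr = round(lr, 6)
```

Halving LR 5 times: 1 / 2^5
`lr` takes the values: 1.0 → 0.5 → 0.25 → 0.125 → 0.0625 → 0.03125

Answer: 0.03125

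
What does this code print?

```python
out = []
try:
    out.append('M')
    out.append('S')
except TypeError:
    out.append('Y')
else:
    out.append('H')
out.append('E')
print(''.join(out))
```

Execution trace: 'M' (try body) → 'S' (try body, no exception) → 'H' (else) → 'E' (after the try/except). Output: MSHE

Answer: MSHE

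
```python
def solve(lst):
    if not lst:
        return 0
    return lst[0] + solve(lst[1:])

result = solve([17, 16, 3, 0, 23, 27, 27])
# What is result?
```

17 + 16 + 3 + 0 + 23 + 27 + 27 + 0 = 113

Answer: 113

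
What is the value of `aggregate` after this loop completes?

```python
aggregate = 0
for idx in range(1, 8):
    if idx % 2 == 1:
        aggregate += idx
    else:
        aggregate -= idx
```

Add odd, subtract even
`aggregate` takes the values: 0 → 1 → -1 → 2 → -2 → 3 → -3 → 4

Answer: 4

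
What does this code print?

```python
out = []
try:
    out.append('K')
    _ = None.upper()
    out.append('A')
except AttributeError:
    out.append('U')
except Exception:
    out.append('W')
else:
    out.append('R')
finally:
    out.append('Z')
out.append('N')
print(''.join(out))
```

Execution trace: 'K' (try body) → 'U' (except AttributeError) → 'Z' (finally) → 'N' (after the try/except). Output: KUZN

Answer: KUZN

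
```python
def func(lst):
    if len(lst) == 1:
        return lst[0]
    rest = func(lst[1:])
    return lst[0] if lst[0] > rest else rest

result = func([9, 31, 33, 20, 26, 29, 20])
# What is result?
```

Recursive max over [9, 31, 33, 20, 26, 29, 20] = 33

Answer: 33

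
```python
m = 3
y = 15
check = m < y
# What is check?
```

Trace:
`m = 3` → m = 3
`y = 15` → y = 15
`check = m < y` → check = True
So check = True

Answer: True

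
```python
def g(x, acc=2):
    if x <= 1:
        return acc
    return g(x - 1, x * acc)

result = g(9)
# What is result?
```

Accumulator trace (n, acc): (9, 2) -> (8, 18) -> (7, 144) -> (6, 1008) -> (5, 6048) -> (4, 30240) -> (3, 120960) -> (2, 362880) -> (1, 725760) -> return 725760

Answer: 725760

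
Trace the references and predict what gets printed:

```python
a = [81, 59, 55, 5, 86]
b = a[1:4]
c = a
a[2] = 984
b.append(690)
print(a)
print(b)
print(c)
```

Key concept: slice vs alias.
Step by step:
`a = [81, 59, 55, 5, 86]` → a = [81, 59, 55, 5, 86]
`b = a[1:4]` → b = [59, 55, 5]
`c = a` → c = [81, 59, 55, 5, 86] (same object as a)
`a[2] = 984` → a = [81, 59, 984, 5, 86] (same object as c); c = [81, 59, 984, 5, 86] (same object as a)
`b.append(690)` → b = [59, 55, 5, 690]
`print(a)` → prints [81, 59, 984, 5, 86]
`print(b)` → prints [59, 55, 5, 690]
`print(c)` → prints [81, 59, 984, 5, 86]

Answer:
[81, 59, 984, 5, 86]
[59, 55, 5, 690]
[81, 59, 984, 5, 86]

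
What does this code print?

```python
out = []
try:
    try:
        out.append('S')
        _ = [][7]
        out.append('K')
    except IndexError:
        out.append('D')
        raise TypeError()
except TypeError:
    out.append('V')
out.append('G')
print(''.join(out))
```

Execution trace: 'S' (inner try body) → 'D' (inner except IndexError) → 'V' (outer except TypeError) → 'G' (after the try/except). Output: SDVG

Answer: SDVG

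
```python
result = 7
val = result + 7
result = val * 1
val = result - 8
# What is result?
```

Trace:
`result = 7` → result = 7
`val = result + 7` → val = 14
`result = val * 1` → result = 14
`val = result - 8` → val = 6
So result = 14

Answer: 14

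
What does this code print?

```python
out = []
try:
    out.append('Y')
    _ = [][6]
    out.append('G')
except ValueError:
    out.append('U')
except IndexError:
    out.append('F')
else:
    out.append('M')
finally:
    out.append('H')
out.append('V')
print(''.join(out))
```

Execution trace: 'Y' (try body) → 'F' (except IndexError) → 'H' (finally) → 'V' (after the try/except). Output: YFHV

Answer: YFHV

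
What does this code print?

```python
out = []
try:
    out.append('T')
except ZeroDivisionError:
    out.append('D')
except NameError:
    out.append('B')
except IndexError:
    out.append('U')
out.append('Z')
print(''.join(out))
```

Execution trace: 'T' (try body, no exception) → 'Z' (after the try/except). Output: TZ

Answer: TZ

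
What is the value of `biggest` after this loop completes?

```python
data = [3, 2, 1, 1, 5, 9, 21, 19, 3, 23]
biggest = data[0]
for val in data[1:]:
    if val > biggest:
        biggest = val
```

Maximum of [3, 2, 1, 1, 5, 9, 21, 19, 3, 23]
`biggest` takes the values: 3 → 5 → 9 → 21 → 23

Answer: 23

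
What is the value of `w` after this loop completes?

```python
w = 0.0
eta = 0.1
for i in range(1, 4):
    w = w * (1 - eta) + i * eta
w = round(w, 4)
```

Moving average with lr=0.1
`w` takes the values: 0.0 → 0.1 → 0.29 → 0.561

Answer: 0.561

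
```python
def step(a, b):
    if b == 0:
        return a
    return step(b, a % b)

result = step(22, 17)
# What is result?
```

step(22, 17) -> step(17, 5) -> step(5, 2) -> step(2, 1) -> step(1, 0) -> 1

Answer: 1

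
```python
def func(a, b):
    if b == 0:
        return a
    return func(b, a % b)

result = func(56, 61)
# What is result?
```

func(56, 61) -> func(61, 56) -> func(56, 5) -> func(5, 1) -> func(1, 0) -> 1

Answer: 1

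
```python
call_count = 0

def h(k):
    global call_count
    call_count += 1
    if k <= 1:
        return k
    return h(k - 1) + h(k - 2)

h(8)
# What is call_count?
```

Calls(k) = 1 + Calls(k-1) + Calls(k-2); Calls(0)=Calls(1)=1. For k=8 this gives 67.

Answer: 67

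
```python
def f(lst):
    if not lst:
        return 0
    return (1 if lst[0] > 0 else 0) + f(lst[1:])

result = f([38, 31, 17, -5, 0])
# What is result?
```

Count of positive elements in [38, 31, 17, -5, 0] = 3

Answer: 3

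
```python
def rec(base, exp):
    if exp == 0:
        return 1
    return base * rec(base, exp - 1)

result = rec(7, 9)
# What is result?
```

rec(7, 9) = 7 * 7 * 7 * 7 * 7 * 7 * 7 * 7 * 7 = 40353607

Answer: 40353607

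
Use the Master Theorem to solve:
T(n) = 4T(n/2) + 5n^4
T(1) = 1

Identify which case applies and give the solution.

a=4, b=2, f(n)=5n^4. log_2(4) = 2. Since c=4 > 2 and the regularity condition holds (4(n/2)^4 = (4/2^4)n^4 with 4/2^4 < 1), Case 3 applies: T(n) = Θ(f(n)) = O(n^4).

Answer: O(n^4) - Case 3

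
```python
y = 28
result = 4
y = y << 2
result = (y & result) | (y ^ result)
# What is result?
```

Trace:
`y = 28` → y = 28
`result = 4` → result = 4
`y = y << 2` → y = 112
`result = (y & result) | (y ^ result)` → result = 116
So result = 116

Answer: 116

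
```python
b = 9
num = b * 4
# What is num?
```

Trace:
`b = 9` → b = 9
`num = b * 4` → num = 36
So num = 36

Answer: 36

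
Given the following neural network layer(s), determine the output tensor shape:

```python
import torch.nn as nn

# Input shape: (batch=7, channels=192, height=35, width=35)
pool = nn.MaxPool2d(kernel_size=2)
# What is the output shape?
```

Input: (7, 192, 35, 35) -> Output: (7, 192, 17, 17)

Answer: (7, 192, 17, 17)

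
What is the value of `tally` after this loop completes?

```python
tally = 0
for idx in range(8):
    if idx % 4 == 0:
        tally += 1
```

Count numbers divisible by 4 in range(8)
`tally` takes the values: 0 → 1 → 2

Answer: 2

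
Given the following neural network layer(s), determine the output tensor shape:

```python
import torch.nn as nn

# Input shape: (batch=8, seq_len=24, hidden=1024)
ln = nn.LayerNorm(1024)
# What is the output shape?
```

Input: (8, 24, 1024) -> Output: (8, 24, 1024)

Answer: (8, 24, 1024)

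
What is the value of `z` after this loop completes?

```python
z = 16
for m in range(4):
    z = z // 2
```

Halve 4 times: 16 // 2^4 = 1
`z` takes the values: 16 → 8 → 4 → 2 → 1

Answer: 1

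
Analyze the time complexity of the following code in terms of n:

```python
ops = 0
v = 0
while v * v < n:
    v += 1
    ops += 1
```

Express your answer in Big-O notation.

Each loop level contributes: √n. Multiplying the contributions gives O(√n).

Answer: O(√n)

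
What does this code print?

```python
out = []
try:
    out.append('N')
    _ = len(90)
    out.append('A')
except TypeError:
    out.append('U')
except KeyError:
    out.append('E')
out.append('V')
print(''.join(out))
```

Execution trace: 'N' (try body) → 'U' (except TypeError) → 'V' (after the try/except). Output: NUV

Answer: NUV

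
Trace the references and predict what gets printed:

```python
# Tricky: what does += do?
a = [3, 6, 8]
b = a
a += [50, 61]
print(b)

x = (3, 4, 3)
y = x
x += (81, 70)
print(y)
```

Key concept: += behavior differs for mutable vs immutable.
Step by step:
`a = [3, 6, 8]` → a = [3, 6, 8]
`b = a` → b = [3, 6, 8] (same object as a)
`a += [50, 61]` → a = [3, 6, 8, 50, 61] (same object as b); b = [3, 6, 8, 50, 61] (same object as a)
`print(b)` → prints [3, 6, 8, 50, 61]
`x = (3, 4, 3)` → x = (3, 4, 3)
`y = x` → y = (3, 4, 3)
`x += (81, 70)` → x = (3, 4, 3, 81, 70)
`print(y)` → prints (3, 4, 3)

Answer:
[3, 6, 8, 50, 61]
(3, 4, 3)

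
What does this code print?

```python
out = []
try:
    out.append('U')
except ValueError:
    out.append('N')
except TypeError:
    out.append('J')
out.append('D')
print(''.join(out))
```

Execution trace: 'U' (try body, no exception) → 'D' (after the try/except). Output: UD

Answer: UD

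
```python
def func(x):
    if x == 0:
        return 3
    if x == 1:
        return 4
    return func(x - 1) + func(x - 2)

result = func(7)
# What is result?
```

Build up from base cases: func(0)=3, func(1)=4, func(2)=7, func(3)=11, func(4)=18, func(5)=29, func(6)=47, ..., func(7)=76

Answer: 76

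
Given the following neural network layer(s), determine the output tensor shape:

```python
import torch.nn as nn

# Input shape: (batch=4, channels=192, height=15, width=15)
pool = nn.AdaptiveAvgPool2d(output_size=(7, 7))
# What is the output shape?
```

Input: (4, 192, 15, 15) -> Output: (4, 192, 7, 7)

Answer: (4, 192, 7, 7)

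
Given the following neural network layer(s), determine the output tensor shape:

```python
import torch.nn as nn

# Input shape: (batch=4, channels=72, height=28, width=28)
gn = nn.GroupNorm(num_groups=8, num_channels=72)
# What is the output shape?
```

Input: (4, 72, 28, 28) -> Output: (4, 72, 28, 28)

Answer: (4, 72, 28, 28)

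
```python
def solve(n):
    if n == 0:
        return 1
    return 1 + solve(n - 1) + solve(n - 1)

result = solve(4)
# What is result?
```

solve(n) = 1 + 2·solve(n-1), solve(0)=1. Closed form: (1+1)·2^4 - 1 = 31.

Answer: 31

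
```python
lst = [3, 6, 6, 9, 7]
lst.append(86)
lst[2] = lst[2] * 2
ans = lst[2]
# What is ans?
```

Trace:
`lst = [3, 6, 6, 9, 7]` → lst = [3, 6, 6, 9, 7]
`lst.append(86)` → lst = [3, 6, 6, 9, 7, 86]
`lst[2] = lst[2] * 2` → lst = [3, 6, 12, 9, 7, 86]
`ans = lst[2]` → ans = 12
So ans = 12

Answer: 12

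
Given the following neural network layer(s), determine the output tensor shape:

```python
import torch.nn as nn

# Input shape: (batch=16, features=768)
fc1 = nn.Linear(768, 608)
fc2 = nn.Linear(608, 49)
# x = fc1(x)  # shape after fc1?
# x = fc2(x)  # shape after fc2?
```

Input: (16, 768) -> after fc1: (16, 608) -> Output: (16, 49)

Answer: (16, 49)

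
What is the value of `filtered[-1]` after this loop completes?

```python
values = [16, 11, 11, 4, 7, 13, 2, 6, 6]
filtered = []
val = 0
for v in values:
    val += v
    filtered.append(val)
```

Cumulative sum ends at 76
`filtered` takes the values: [] → [16] → [16, 27] → [16, 27, 38] → [16, 27, 38, 42] → [16, 27, 38, 42, 49] → [16, 27, 38, 42, 49, 62] → [16, 27, 38, 42, 49, 62, 64] → [16, 27, 38, 42, 49, 62, 64, 70] → [16, 27, 38, 42, 49, 62, 64, 70, 76]
So `filtered[-1]` = 76

Answer: 76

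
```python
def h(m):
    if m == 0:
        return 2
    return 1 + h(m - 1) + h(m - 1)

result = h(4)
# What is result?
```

h(m) = 1 + 2·h(m-1), h(0)=2. Closed form: (2+1)·2^4 - 1 = 47.

Answer: 47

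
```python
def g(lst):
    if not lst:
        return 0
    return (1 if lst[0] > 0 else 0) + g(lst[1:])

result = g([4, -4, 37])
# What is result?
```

Count of positive elements in [4, -4, 37] = 2

Answer: 2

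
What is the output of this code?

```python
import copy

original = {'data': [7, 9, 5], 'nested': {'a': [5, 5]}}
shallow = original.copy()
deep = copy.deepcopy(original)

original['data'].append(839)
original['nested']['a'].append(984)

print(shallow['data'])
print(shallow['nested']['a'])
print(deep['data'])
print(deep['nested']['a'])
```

Key concept: comparing shallow vs deep copy.
Step by step:
`original = {'data': [7, 9, 5], 'nested': {'a': [5, 5]}}` → original = {'data': [7, 9, 5], 'nested': {'a': [5, 5]}}
`shallow = original.copy()` → shallow = {'data': [7, 9, 5], 'nested': {'a': [5, 5]}}
`deep = copy.deepcopy(original)` → deep = {'data': [7, 9, 5], 'nested': {'a': [5, 5]}}
`original['data'].append(839)` → original = {'data': [7, 9, 5, 839], 'nested': {'a': [5, 5]}}; shallow = {'data': [7, 9, 5, 839], 'nested': {'a': [5, 5]}}
`original['nested']['a'].append(984)` → original = {'data': [7, 9, 5, 839], 'nested': {'a': [5, 5, 984]}}; shallow = {'data': [7, 9, 5, 839], 'nested': {'a': [5, 5, 984]}}
`print(shallow['data'])` → prints [7, 9, 5, 839]
`print(shallow['nested']['a'])` → prints [5, 5, 984]
`print(deep['data'])` → prints [7, 9, 5]
`print(deep['nested']['a'])` → prints [5, 5]

Answer:
[7, 9, 5, 839]
[5, 5, 984]
[7, 9, 5]
[5, 5]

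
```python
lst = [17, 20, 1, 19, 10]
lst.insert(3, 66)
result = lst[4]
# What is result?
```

Trace:
`lst = [17, 20, 1, 19, 10]` → lst = [17, 20, 1, 19, 10]
`lst.insert(3, 66)` → lst = [17, 20, 1, 66, 19, 10]
`result = lst[4]` → result = 19
So result = 19

Answer: 19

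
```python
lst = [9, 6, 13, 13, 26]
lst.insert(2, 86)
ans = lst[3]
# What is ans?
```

Trace:
`lst = [9, 6, 13, 13, 26]` → lst = [9, 6, 13, 13, 26]
`lst.insert(2, 86)` → lst = [9, 6, 86, 13, 13, 26]
`ans = lst[3]` → ans = 13
So ans = 13

Answer: 13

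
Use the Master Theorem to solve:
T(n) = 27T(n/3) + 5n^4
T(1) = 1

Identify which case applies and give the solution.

a=27, b=3, f(n)=5n^4. log_3(27) = 3. Since c=4 > 3 and the regularity condition holds (27(n/3)^4 = (27/3^4)n^4 with 27/3^4 < 1), Case 3 applies: T(n) = Θ(f(n)) = O(n^4).

Answer: O(n^4) - Case 3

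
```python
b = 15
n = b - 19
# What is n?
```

Trace:
`b = 15` → b = 15
`n = b - 19` → n = -4
So n = -4

Answer: -4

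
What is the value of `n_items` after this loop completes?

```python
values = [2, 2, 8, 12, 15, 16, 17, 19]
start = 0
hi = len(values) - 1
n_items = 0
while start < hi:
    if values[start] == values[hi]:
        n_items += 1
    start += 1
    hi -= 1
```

Count matching pairs from ends
`n_items` takes the values: 0

Answer: 0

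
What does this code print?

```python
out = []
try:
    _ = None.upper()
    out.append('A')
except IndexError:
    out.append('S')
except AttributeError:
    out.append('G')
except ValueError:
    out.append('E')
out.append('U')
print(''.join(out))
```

Execution trace: 'G' (except AttributeError) → 'U' (after the try/except). Output: GU

Answer: GU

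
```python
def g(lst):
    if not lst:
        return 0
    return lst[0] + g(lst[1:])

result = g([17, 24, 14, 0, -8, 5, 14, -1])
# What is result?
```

17 + 24 + 14 + 0 + (-8) + 5 + 14 + (-1) + 0 = 65

Answer: 65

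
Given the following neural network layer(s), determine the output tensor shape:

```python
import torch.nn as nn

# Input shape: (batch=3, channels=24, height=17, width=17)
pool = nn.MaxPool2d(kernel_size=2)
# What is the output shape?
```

Input: (3, 24, 17, 17) -> Output: (3, 24, 8, 8)

Answer: (3, 24, 8, 8)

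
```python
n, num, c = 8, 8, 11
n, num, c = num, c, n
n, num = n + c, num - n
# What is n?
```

Trace:
`n, num, c = 8, 8, 11` → n = 8; num = 8; c = 11
`n, num, c = num, c, n` → n = 8; num = 11; c = 8
`n, num = n + c, num - n` → n = 16; num = 3
So n = 16

Answer: 16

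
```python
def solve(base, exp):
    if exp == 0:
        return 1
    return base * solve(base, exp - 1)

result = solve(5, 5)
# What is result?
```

solve(5, 5) = 5 * 5 * 5 * 5 * 5 = 3125

Answer: 3125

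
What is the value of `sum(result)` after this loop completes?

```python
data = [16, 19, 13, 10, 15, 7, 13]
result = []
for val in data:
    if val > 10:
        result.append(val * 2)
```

Sum of doubled values > 10
`result` takes the values: [] → [32] → [32, 38] → [32, 38, 26] → [32, 38, 26, 30] → [32, 38, 26, 30, 26]
So `sum(result)` = 152

Answer: 152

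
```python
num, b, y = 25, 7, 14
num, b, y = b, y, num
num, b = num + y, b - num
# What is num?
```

Trace:
`num, b, y = 25, 7, 14` → num = 25; b = 7; y = 14
`num, b, y = b, y, num` → num = 7; b = 14; y = 25
`num, b = num + y, b - num` → num = 32; b = 7
So num = 32

Answer: 32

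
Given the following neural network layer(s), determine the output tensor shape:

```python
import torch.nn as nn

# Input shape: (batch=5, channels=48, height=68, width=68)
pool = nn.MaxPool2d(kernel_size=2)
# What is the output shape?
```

Input: (5, 48, 68, 68) -> Output: (5, 48, 34, 34)

Answer: (5, 48, 34, 34)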